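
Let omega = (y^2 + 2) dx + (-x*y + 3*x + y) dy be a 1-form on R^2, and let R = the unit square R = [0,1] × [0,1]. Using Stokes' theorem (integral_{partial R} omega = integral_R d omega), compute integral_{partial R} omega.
integral_(partial R) omega = 3/2

Stokes: integral_partial_R omega = integral_R d omega with d omega = (∂Q/∂x - ∂P/∂y) dx ∧ dy.
  ∂Q/∂x = 3 - y
  ∂P/∂y = 2*y
  integrand = ∂Q/∂x - ∂P/∂y = 3 - 3*y.
Integrating over R: integral_0^1 integral_0^1 (3 - 3*y) dx dy = 3/2.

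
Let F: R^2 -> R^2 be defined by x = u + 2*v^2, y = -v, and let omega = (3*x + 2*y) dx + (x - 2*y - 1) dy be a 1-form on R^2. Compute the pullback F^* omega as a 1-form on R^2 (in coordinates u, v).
F^* omega = (3*u + 6*v^2 - 2*v) du + (12*u*v - u + 24*v^3 - 10*v^2 - 2*v + 1) dv

Using F^*(f dg) = (f ∘ F) d(g ∘ F), substitute each coordinate x_i by F_i(u, v) in f_i, and replace dx_i by d F_i = (∂F_i/∂u) du + (∂F_i/∂v) dv.
  For the x component: f_1(F) = 3*u + 6*v^2 - 2*v; d F_1 = (1) du + (4*v) dv
  For the y component: f_2(F) = u + 2*v^2 + 2*v - 1; d F_2 = (0) du + (-1) dv
Combining and collecting du, dv coefficients:
  coeff of du: 3*u + 6*v^2 - 2*v
  coeff of dv: 12*u*v - u + 24*v^3 - 10*v^2 - 2*v + 1
F^* omega = (3*u + 6*v^2 - 2*v) du + (12*u*v - u + 24*v^3 - 10*v^2 - 2*v + 1) dv.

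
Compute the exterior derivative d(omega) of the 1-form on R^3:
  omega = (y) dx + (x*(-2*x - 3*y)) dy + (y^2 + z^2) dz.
d(omega) = (-4*x - 3*y - 1) dx ∧ dy + (2*y) dy ∧ dz

For a 1-form omega = sum_i f_i dx_i, the exterior derivative is
  d(omega) = sum_{i < j} (∂f_j/∂x_i - ∂f_i/∂x_j) dx_i ∧ dx_j.
  coefficient of dx ∧ dy: ∂f_2/∂x - ∂f_1/∂y = ∂(x*(-2*x - 3*y))/∂x - ∂(y)/∂y = -4*x - 3*y - 1
  coefficient of dy ∧ dz: ∂f_3/∂y - ∂f_2/∂z = ∂(y^2 + z^2)/∂y - ∂(x*(-2*x - 3*y))/∂z = 2*y
Assembling: d(omega) = (-4*x - 3*y - 1) dx ∧ dy + (2*y) dy ∧ dz.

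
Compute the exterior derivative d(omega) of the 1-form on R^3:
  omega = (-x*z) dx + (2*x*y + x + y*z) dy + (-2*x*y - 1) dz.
d(omega) = (2*y + 1) dx ∧ dy + (x - 2*y) dx ∧ dz + (-2*x - y) dy ∧ dz

For a 1-form omega = sum_i f_i dx_i, the exterior derivative is
  d(omega) = sum_{i < j} (∂f_j/∂x_i - ∂f_i/∂x_j) dx_i ∧ dx_j.
  coefficient of dx ∧ dy: ∂f_2/∂x - ∂f_1/∂y = ∂(2*x*y + x + y*z)/∂x - ∂(-x*z)/∂y = 2*y + 1
  coefficient of dx ∧ dz: ∂f_3/∂x - ∂f_1/∂z = ∂(-2*x*y - 1)/∂x - ∂(-x*z)/∂z = x - 2*y
  coefficient of dy ∧ dz: ∂f_3/∂y - ∂f_2/∂z = ∂(-2*x*y - 1)/∂y - ∂(2*x*y + x + y*z)/∂z = -2*x - y
Assembling: d(omega) = (2*y + 1) dx ∧ dy + (x - 2*y) dx ∧ dz + (-2*x - y) dy ∧ dz.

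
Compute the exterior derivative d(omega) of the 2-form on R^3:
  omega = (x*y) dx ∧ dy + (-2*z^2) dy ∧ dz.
d(omega) = 0

For a 2-form omega = sum_{i<j} g_{ij} dx_i ∧ dx_j, the exterior derivative is
  d(omega) = sum_{i<j} d(g_{ij}) ∧ dx_i ∧ dx_j = sum_{i<j, k} (∂g_{ij}/∂x_k) dx_k ∧ dx_i ∧ dx_j.
Expand each term, using dx_k ∧ dx_i ∧ dx_j = sgn(permutation) dx_{(a)} ∧ dx_{(b)} ∧ dx_{(c)} with (a < b < c) sorted:

Collecting like 3-forms: d(omega) = 0.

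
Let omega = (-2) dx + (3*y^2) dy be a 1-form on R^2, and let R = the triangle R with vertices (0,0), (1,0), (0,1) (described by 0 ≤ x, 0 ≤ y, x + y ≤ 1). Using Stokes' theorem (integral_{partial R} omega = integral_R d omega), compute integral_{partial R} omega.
integral_(partial R) omega = 0

Stokes: integral_partial_R omega = integral_R d omega with d omega = (∂Q/∂x - ∂P/∂y) dx ∧ dy.
  ∂Q/∂x = 0
  ∂P/∂y = 0
  integrand = ∂Q/∂x - ∂P/∂y = 0.
Integrating over R: integral_0^1 integral_0^{1-x} (0) dy dx = 0.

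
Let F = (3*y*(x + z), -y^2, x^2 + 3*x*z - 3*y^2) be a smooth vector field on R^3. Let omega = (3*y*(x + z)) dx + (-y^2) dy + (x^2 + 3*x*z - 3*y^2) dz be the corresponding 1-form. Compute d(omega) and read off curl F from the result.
d(omega) = (-6*y) dy ∧ dz + (-2*x + 3*y - 3*z) dz ∧ dx + (-3*x - 3*z) dx ∧ dy; curl F = (-6*y, -2*x + 3*y - 3*z, -3*x - 3*z)

d omega = sum_{i<j} (∂f_j/∂x_i - ∂f_i/∂x_j) dx_i ∧ dx_j. Under the identification (dy ∧ dz, dz ∧ dx, dx ∧ dy) ↔ (e_x, e_y, e_z), the coefficients are exactly the components of curl F. Compute:
  ∂R/∂y - ∂Q/∂z = (-6*y) - (0) = -6*y
  ∂P/∂z - ∂R/∂x = (3*y) - (2*x + 3*z) = -2*x + 3*y - 3*z
  ∂Q/∂x - ∂P/∂y = (0) - (3*x + 3*z) = -3*x - 3*z.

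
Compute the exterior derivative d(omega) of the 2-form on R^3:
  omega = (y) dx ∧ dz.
d(omega) = (-1) dx ∧ dy ∧ dz

For a 2-form omega = sum_{i<j} g_{ij} dx_i ∧ dx_j, the exterior derivative is
  d(omega) = sum_{i<j} d(g_{ij}) ∧ dx_i ∧ dx_j = sum_{i<j, k} (∂g_{ij}/∂x_k) dx_k ∧ dx_i ∧ dx_j.
Expand each term, using dx_k ∧ dx_i ∧ dx_j = sgn(permutation) dx_{(a)} ∧ dx_{(b)} ∧ dx_{(c)} with (a < b < c) sorted:
  d(y) includes (∂/∂y)(y) dy = (1) dy, which multiplied by dx ∧ dz gives (-1) dx ∧ dy ∧ dz
Collecting like 3-forms: d(omega) = (-1) dx ∧ dy ∧ dz.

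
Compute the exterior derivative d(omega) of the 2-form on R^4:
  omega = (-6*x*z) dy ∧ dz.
d(omega) = (-6*z) dx ∧ dy ∧ dz

For a 2-form omega = sum_{i<j} g_{ij} dx_i ∧ dx_j, the exterior derivative is
  d(omega) = sum_{i<j} d(g_{ij}) ∧ dx_i ∧ dx_j = sum_{i<j, k} (∂g_{ij}/∂x_k) dx_k ∧ dx_i ∧ dx_j.
Expand each term, using dx_k ∧ dx_i ∧ dx_j = sgn(permutation) dx_{(a)} ∧ dx_{(b)} ∧ dx_{(c)} with (a < b < c) sorted:
  d(-6*x*z) includes (∂/∂x)(-6*x*z) dx = (-6*z) dx, which multiplied by dy ∧ dz gives (-6*z) dx ∧ dy ∧ dz
Collecting like 3-forms: d(omega) = (-6*z) dx ∧ dy ∧ dz.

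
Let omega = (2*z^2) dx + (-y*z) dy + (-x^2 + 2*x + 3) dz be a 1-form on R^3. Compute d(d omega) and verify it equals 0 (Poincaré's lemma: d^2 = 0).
d(d omega) = 0

Step 1: d omega = sum_{i<j} (∂f_j/∂x_i - ∂f_i/∂x_j) dx_i ∧ dx_j:
  coeff of dx ∧ dy: 0
  coeff of dx ∧ dz: -2*x - 4*z + 2
  coeff of dy ∧ dz: y
Step 2: Apply d again to each 2-form coefficient. The only possible 3-form in R^3 is dx ∧ dy ∧ dz, with coefficient
  ∂(coeff of dy∧dz)/∂x - ∂(coeff of dx∧dz)/∂y + ∂(coeff of dx∧dy)/∂z
  = ∂/∂x (y) - ∂/∂y (-2*x - 4*z + 2) + ∂/∂z (0).
Each of these terms simplifies to sums of mixed partials that cancel in pairs. The result is 0 (by equality of mixed partials for smooth functions — Schwarz / Clairaut).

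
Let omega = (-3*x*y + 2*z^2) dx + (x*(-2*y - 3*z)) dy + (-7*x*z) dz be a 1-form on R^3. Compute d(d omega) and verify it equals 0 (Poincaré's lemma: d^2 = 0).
d(d omega) = 0

Step 1: d omega = sum_{i<j} (∂f_j/∂x_i - ∂f_i/∂x_j) dx_i ∧ dx_j:
  coeff of dx ∧ dy: 3*x - 2*y - 3*z
  coeff of dx ∧ dz: -11*z
  coeff of dy ∧ dz: 3*x
Step 2: Apply d again to each 2-form coefficient. The only possible 3-form in R^3 is dx ∧ dy ∧ dz, with coefficient
  ∂(coeff of dy∧dz)/∂x - ∂(coeff of dx∧dz)/∂y + ∂(coeff of dx∧dy)/∂z
  = ∂/∂x (3*x) - ∂/∂y (-11*z) + ∂/∂z (3*x - 2*y - 3*z).
Each of these terms simplifies to sums of mixed partials that cancel in pairs. The result is 0 (by equality of mixed partials for smooth functions — Schwarz / Clairaut).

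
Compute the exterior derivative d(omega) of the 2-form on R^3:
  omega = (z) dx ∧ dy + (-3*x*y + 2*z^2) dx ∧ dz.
d(omega) = (3*x + 1) dx ∧ dy ∧ dz

For a 2-form omega = sum_{i<j} g_{ij} dx_i ∧ dx_j, the exterior derivative is
  d(omega) = sum_{i<j} d(g_{ij}) ∧ dx_i ∧ dx_j = sum_{i<j, k} (∂g_{ij}/∂x_k) dx_k ∧ dx_i ∧ dx_j.
Expand each term, using dx_k ∧ dx_i ∧ dx_j = sgn(permutation) dx_{(a)} ∧ dx_{(b)} ∧ dx_{(c)} with (a < b < c) sorted:
  d(z) includes (∂/∂z)(z) dz = (1) dz, which multiplied by dx ∧ dy gives (1) dx ∧ dy ∧ dz
  d(-3*x*y + 2*z^2) includes (∂/∂y)(-3*x*y + 2*z^2) dy = (-3*x) dy, which multiplied by dx ∧ dz gives (3*x) dx ∧ dy ∧ dz
Collecting like 3-forms: d(omega) = (3*x + 1) dx ∧ dy ∧ dz.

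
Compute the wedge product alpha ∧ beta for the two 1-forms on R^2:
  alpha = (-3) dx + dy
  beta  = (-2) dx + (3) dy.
alpha ∧ beta = (-7) dx ∧ dy

Distribute the wedge, using dx_i ∧ dx_j = -dx_j ∧ dx_i and dx_i ∧ dx_i = 0. For each pair (i, j) with i < j, the coefficient of dx_i ∧ dx_j in alpha ∧ beta is (alpha_i * beta_j - alpha_j * beta_i). Collecting: alpha ∧ beta = (-7) dx ∧ dy.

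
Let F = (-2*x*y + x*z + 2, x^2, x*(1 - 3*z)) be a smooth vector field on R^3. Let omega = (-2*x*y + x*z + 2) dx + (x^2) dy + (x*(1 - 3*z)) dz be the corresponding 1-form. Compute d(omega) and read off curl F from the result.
d(omega) = (0) dy ∧ dz + (x + 3*z - 1) dz ∧ dx + (4*x) dx ∧ dy; curl F = (0, x + 3*z - 1, 4*x)

d omega = sum_{i<j} (∂f_j/∂x_i - ∂f_i/∂x_j) dx_i ∧ dx_j. Under the identification (dy ∧ dz, dz ∧ dx, dx ∧ dy) ↔ (e_x, e_y, e_z), the coefficients are exactly the components of curl F. Compute:
  ∂R/∂y - ∂Q/∂z = (0) - (0) = 0
  ∂P/∂z - ∂R/∂x = (x) - (1 - 3*z) = x + 3*z - 1
  ∂Q/∂x - ∂P/∂y = (2*x) - (-2*x) = 4*x.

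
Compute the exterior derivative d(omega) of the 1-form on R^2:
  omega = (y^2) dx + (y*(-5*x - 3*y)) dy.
d(omega) = (-7*y) dx ∧ dy

For a 1-form omega = sum_i f_i dx_i, the exterior derivative is
  d(omega) = sum_{i < j} (∂f_j/∂x_i - ∂f_i/∂x_j) dx_i ∧ dx_j.
  coefficient of dx ∧ dy: ∂f_2/∂x - ∂f_1/∂y = ∂(y*(-5*x - 3*y))/∂x - ∂(y^2)/∂y = -7*y
Assembling: d(omega) = (-7*y) dx ∧ dy.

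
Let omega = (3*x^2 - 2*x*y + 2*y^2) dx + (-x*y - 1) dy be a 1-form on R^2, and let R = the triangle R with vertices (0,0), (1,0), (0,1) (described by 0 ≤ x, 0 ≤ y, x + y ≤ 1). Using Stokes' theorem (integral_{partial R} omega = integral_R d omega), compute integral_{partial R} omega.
integral_(partial R) omega = -1/2

Stokes: integral_partial_R omega = integral_R d omega with d omega = (∂Q/∂x - ∂P/∂y) dx ∧ dy.
  ∂Q/∂x = -y
  ∂P/∂y = -2*x + 4*y
  integrand = ∂Q/∂x - ∂P/∂y = 2*x - 5*y.
Integrating over R: integral_0^1 integral_0^{1-x} (2*x - 5*y) dy dx = -1/2.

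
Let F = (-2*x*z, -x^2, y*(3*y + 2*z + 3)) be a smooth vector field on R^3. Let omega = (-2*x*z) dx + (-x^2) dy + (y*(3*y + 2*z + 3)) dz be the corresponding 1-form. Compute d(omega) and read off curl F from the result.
d(omega) = (6*y + 2*z + 3) dy ∧ dz + (-2*x) dz ∧ dx + (-2*x) dx ∧ dy; curl F = (6*y + 2*z + 3, -2*x, -2*x)

d omega = sum_{i<j} (∂f_j/∂x_i - ∂f_i/∂x_j) dx_i ∧ dx_j. Under the identification (dy ∧ dz, dz ∧ dx, dx ∧ dy) ↔ (e_x, e_y, e_z), the coefficients are exactly the components of curl F. Compute:
  ∂R/∂y - ∂Q/∂z = (6*y + 2*z + 3) - (0) = 6*y + 2*z + 3
  ∂P/∂z - ∂R/∂x = (-2*x) - (0) = -2*x
  ∂Q/∂x - ∂P/∂y = (-2*x) - (0) = -2*x.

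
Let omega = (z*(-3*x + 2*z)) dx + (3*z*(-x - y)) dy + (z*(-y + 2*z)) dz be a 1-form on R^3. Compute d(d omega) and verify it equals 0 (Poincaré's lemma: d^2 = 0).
d(d omega) = 0

Step 1: d omega = sum_{i<j} (∂f_j/∂x_i - ∂f_i/∂x_j) dx_i ∧ dx_j:
  coeff of dx ∧ dy: -3*z
  coeff of dx ∧ dz: 3*x - 4*z
  coeff of dy ∧ dz: 3*x + 3*y - z
Step 2: Apply d again to each 2-form coefficient. The only possible 3-form in R^3 is dx ∧ dy ∧ dz, with coefficient
  ∂(coeff of dy∧dz)/∂x - ∂(coeff of dx∧dz)/∂y + ∂(coeff of dx∧dy)/∂z
  = ∂/∂x (3*x + 3*y - z) - ∂/∂y (3*x - 4*z) + ∂/∂z (-3*z).
Each of these terms simplifies to sums of mixed partials that cancel in pairs. The result is 0 (by equality of mixed partials for smooth functions — Schwarz / Clairaut).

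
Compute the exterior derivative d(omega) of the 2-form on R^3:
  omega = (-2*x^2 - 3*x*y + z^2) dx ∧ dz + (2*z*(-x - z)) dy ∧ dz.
d(omega) = (3*x - 2*z) dx ∧ dy ∧ dz

For a 2-form omega = sum_{i<j} g_{ij} dx_i ∧ dx_j, the exterior derivative is
  d(omega) = sum_{i<j} d(g_{ij}) ∧ dx_i ∧ dx_j = sum_{i<j, k} (∂g_{ij}/∂x_k) dx_k ∧ dx_i ∧ dx_j.
Expand each term, using dx_k ∧ dx_i ∧ dx_j = sgn(permutation) dx_{(a)} ∧ dx_{(b)} ∧ dx_{(c)} with (a < b < c) sorted:
  d(-2*x^2 - 3*x*y + z^2) includes (∂/∂y)(-2*x^2 - 3*x*y + z^2) dy = (-3*x) dy, which multiplied by dx ∧ dz gives (3*x) dx ∧ dy ∧ dz
  d(2*z*(-x - z)) includes (∂/∂x)(2*z*(-x - z)) dx = (-2*z) dx, which multiplied by dy ∧ dz gives (-2*z) dx ∧ dy ∧ dz
Collecting like 3-forms: d(omega) = (3*x - 2*z) dx ∧ dy ∧ dz.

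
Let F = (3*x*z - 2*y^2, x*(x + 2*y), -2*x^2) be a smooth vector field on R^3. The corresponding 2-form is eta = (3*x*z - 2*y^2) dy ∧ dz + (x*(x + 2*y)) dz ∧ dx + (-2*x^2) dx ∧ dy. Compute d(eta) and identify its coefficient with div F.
d(eta) = (2*x + 3*z) dx ∧ dy ∧ dz; div F = 2*x + 3*z

For a 2-form in R^3 of the form above, applying d gives a 3-form with coefficient ∂P/∂x + ∂Q/∂y + ∂R/∂z:
  ∂P/∂x = 3*z
  ∂Q/∂y = 2*x
  ∂R/∂z = 0
Sum = 2*x + 3*z, which is exactly div F.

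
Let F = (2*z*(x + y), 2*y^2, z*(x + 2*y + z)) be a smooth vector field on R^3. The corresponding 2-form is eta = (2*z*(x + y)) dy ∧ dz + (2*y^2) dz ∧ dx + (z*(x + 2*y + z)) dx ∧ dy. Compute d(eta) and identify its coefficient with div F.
d(eta) = (x + 6*y + 4*z) dx ∧ dy ∧ dz; div F = x + 6*y + 4*z

For a 2-form in R^3 of the form above, applying d gives a 3-form with coefficient ∂P/∂x + ∂Q/∂y + ∂R/∂z:
  ∂P/∂x = 2*z
  ∂Q/∂y = 4*y
  ∂R/∂z = x + 2*y + 2*z
Sum = x + 6*y + 4*z, which is exactly div F.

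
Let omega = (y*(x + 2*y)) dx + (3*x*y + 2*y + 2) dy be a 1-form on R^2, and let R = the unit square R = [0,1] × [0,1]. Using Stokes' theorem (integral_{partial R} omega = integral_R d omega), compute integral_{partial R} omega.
integral_(partial R) omega = -1

Stokes: integral_partial_R omega = integral_R d omega with d omega = (∂Q/∂x - ∂P/∂y) dx ∧ dy.
  ∂Q/∂x = 3*y
  ∂P/∂y = x + 4*y
  integrand = ∂Q/∂x - ∂P/∂y = -x - y.
Integrating over R: integral_0^1 integral_0^1 (-x - y) dx dy = -1.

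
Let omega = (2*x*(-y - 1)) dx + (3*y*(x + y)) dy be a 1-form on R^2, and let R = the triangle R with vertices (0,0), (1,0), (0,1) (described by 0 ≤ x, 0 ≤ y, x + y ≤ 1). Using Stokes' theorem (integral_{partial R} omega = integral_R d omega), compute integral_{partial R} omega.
integral_(partial R) omega = 5/6

Stokes: integral_partial_R omega = integral_R d omega with d omega = (∂Q/∂x - ∂P/∂y) dx ∧ dy.
  ∂Q/∂x = 3*y
  ∂P/∂y = -2*x
  integrand = ∂Q/∂x - ∂P/∂y = 2*x + 3*y.
Integrating over R: integral_0^1 integral_0^{1-x} (2*x + 3*y) dy dx = 5/6.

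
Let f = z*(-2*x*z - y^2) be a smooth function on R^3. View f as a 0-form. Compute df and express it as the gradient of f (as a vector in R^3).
df = (-2*z^2) dx + (-2*y*z) dy + (-4*x*z - y^2) dz; grad f = (-2*z^2, -2*y*z, -4*x*z - y^2)

For a 0-form f, d f = (∂f/∂x) dx + (∂f/∂y) dy + (∂f/∂z) dz. The components of the vector representation are exactly the entries of grad f in Cartesian coordinates:
  ∂f/∂x = -2*z^2
  ∂f/∂y = -2*y*z
  ∂f/∂z = -4*x*z - y^2.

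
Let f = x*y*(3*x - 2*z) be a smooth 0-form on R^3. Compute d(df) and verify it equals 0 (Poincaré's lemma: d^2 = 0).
d(df) = 0

Step 1: df = sum_i (∂f/∂x_i) dx_i = (2*y*(3*x - z)) dx + (x*(3*x - 2*z)) dy + (-2*x*y) dz.
Step 2: Apply d again. Using the 1-form formula, the coefficient of dx ∧ dy in d(df) is ∂^2 f/∂x ∂y - ∂^2 f/∂y ∂x = (6*x - 2*z) - (6*x - 2*z) = 0 (equality of mixed partials for smooth f).
Similarly for dx ∧ dz and dy ∧ dz — all coefficients vanish. So d(df) = 0.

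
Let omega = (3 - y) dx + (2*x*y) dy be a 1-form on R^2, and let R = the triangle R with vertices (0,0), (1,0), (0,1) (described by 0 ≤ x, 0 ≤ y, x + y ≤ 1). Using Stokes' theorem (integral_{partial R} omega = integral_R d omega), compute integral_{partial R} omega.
integral_(partial R) omega = 5/6

Stokes: integral_partial_R omega = integral_R d omega with d omega = (∂Q/∂x - ∂P/∂y) dx ∧ dy.
  ∂Q/∂x = 2*y
  ∂P/∂y = -1
  integrand = ∂Q/∂x - ∂P/∂y = 2*y + 1.
Integrating over R: integral_0^1 integral_0^{1-x} (2*y + 1) dy dx = 5/6.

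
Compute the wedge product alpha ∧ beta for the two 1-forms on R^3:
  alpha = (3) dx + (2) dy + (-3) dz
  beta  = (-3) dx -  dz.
alpha ∧ beta = (-12) dx ∧ dz + (6) dx ∧ dy + (-2) dy ∧ dz

Distribute the wedge, using dx_i ∧ dx_j = -dx_j ∧ dx_i and dx_i ∧ dx_i = 0. For each pair (i, j) with i < j, the coefficient of dx_i ∧ dx_j in alpha ∧ beta is (alpha_i * beta_j - alpha_j * beta_i). Collecting: alpha ∧ beta = (-12) dx ∧ dz + (6) dx ∧ dy + (-2) dy ∧ dz.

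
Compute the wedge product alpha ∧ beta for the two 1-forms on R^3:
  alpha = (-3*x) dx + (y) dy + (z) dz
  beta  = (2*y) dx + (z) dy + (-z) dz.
alpha ∧ beta = (-3*x*z - 2*y^2) dx ∧ dy + (z*(3*x - 2*y)) dx ∧ dz + (-z*(y + z)) dy ∧ dz

Distribute the wedge, using dx_i ∧ dx_j = -dx_j ∧ dx_i and dx_i ∧ dx_i = 0. For each pair (i, j) with i < j, the coefficient of dx_i ∧ dx_j in alpha ∧ beta is (alpha_i * beta_j - alpha_j * beta_i). Collecting: alpha ∧ beta = (-3*x*z - 2*y^2) dx ∧ dy + (z*(3*x - 2*y)) dx ∧ dz + (-z*(y + z)) dy ∧ dz.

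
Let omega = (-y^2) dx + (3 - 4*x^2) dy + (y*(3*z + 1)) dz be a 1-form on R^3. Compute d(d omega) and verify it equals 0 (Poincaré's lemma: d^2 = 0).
d(d omega) = 0

Step 1: d omega = sum_{i<j} (∂f_j/∂x_i - ∂f_i/∂x_j) dx_i ∧ dx_j:
  coeff of dx ∧ dy: -8*x + 2*y
  coeff of dx ∧ dz: 0
  coeff of dy ∧ dz: 3*z + 1
Step 2: Apply d again to each 2-form coefficient. The only possible 3-form in R^3 is dx ∧ dy ∧ dz, with coefficient
  ∂(coeff of dy∧dz)/∂x - ∂(coeff of dx∧dz)/∂y + ∂(coeff of dx∧dy)/∂z
  = ∂/∂x (3*z + 1) - ∂/∂y (0) + ∂/∂z (-8*x + 2*y).
Each of these terms simplifies to sums of mixed partials that cancel in pairs. The result is 0 (by equality of mixed partials for smooth functions — Schwarz / Clairaut).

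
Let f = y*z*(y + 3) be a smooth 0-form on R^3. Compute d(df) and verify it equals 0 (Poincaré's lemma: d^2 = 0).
d(df) = 0

Step 1: df = sum_i (∂f/∂x_i) dx_i = (0) dx + (z*(2*y + 3)) dy + (y*(y + 3)) dz.
Step 2: Apply d again. Using the 1-form formula, the coefficient of dx ∧ dy in d(df) is ∂^2 f/∂x ∂y - ∂^2 f/∂y ∂x = (0) - (0) = 0 (equality of mixed partials for smooth f).
Similarly for dx ∧ dz and dy ∧ dz — all coefficients vanish. So d(df) = 0.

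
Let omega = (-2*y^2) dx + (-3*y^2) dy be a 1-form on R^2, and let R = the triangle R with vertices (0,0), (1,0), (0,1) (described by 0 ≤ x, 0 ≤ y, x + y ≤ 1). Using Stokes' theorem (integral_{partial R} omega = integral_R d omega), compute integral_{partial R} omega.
integral_(partial R) omega = 2/3

Stokes: integral_partial_R omega = integral_R d omega with d omega = (∂Q/∂x - ∂P/∂y) dx ∧ dy.
  ∂Q/∂x = 0
  ∂P/∂y = -4*y
  integrand = ∂Q/∂x - ∂P/∂y = 4*y.
Integrating over R: integral_0^1 integral_0^{1-x} (4*y) dy dx = 2/3.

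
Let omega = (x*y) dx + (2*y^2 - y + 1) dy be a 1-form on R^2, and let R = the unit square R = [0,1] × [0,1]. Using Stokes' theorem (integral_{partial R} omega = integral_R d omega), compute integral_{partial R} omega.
integral_(partial R) omega = -1/2

Stokes: integral_partial_R omega = integral_R d omega with d omega = (∂Q/∂x - ∂P/∂y) dx ∧ dy.
  ∂Q/∂x = 0
  ∂P/∂y = x
  integrand = ∂Q/∂x - ∂P/∂y = -x.
Integrating over R: integral_0^1 integral_0^1 (-x) dx dy = -1/2.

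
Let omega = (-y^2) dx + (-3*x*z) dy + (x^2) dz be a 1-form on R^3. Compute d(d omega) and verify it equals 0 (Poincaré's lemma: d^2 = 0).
d(d omega) = 0

Step 1: d omega = sum_{i<j} (∂f_j/∂x_i - ∂f_i/∂x_j) dx_i ∧ dx_j:
  coeff of dx ∧ dy: 2*y - 3*z
  coeff of dx ∧ dz: 2*x
  coeff of dy ∧ dz: 3*x
Step 2: Apply d again to each 2-form coefficient. The only possible 3-form in R^3 is dx ∧ dy ∧ dz, with coefficient
  ∂(coeff of dy∧dz)/∂x - ∂(coeff of dx∧dz)/∂y + ∂(coeff of dx∧dy)/∂z
  = ∂/∂x (3*x) - ∂/∂y (2*x) + ∂/∂z (2*y - 3*z).
Each of these terms simplifies to sums of mixed partials that cancel in pairs. The result is 0 (by equality of mixed partials for smooth functions — Schwarz / Clairaut).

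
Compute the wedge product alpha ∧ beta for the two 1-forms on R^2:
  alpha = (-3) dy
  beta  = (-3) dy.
alpha ∧ beta = 0

Distribute the wedge, using dx_i ∧ dx_j = -dx_j ∧ dx_i and dx_i ∧ dx_i = 0. For each pair (i, j) with i < j, the coefficient of dx_i ∧ dx_j in alpha ∧ beta is (alpha_i * beta_j - alpha_j * beta_i). Collecting: alpha ∧ beta = 0.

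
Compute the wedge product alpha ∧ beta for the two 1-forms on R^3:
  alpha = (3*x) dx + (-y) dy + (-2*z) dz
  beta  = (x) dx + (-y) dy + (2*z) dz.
alpha ∧ beta = (-2*x*y) dx ∧ dy + (8*x*z) dx ∧ dz + (-4*y*z) dy ∧ dz

Distribute the wedge, using dx_i ∧ dx_j = -dx_j ∧ dx_i and dx_i ∧ dx_i = 0. For each pair (i, j) with i < j, the coefficient of dx_i ∧ dx_j in alpha ∧ beta is (alpha_i * beta_j - alpha_j * beta_i). Collecting: alpha ∧ beta = (-2*x*y) dx ∧ dy + (8*x*z) dx ∧ dz + (-4*y*z) dy ∧ dz.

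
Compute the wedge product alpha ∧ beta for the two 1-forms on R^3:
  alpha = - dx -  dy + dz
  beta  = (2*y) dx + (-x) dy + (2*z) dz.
alpha ∧ beta = (x + 2*y) dx ∧ dy + (-2*y - 2*z) dx ∧ dz + (x - 2*z) dy ∧ dz

Distribute the wedge, using dx_i ∧ dx_j = -dx_j ∧ dx_i and dx_i ∧ dx_i = 0. For each pair (i, j) with i < j, the coefficient of dx_i ∧ dx_j in alpha ∧ beta is (alpha_i * beta_j - alpha_j * beta_i). Collecting: alpha ∧ beta = (x + 2*y) dx ∧ dy + (-2*y - 2*z) dx ∧ dz + (x - 2*z) dy ∧ dz.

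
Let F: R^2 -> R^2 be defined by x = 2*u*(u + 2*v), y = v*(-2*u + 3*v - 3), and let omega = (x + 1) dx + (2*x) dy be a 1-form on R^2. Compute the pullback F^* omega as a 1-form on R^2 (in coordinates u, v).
F^* omega = (8*u^3 + 16*u^2*v + 4*u + 4*v) du + (4*u*(6*u*v - 3*u + 12*v^2 - 6*v + 1)) dv

Using F^*(f dg) = (f ∘ F) d(g ∘ F), substitute each coordinate x_i by F_i(u, v) in f_i, and replace dx_i by d F_i = (∂F_i/∂u) du + (∂F_i/∂v) dv.
  For the x component: f_1(F) = 2*u^2 + 4*u*v + 1; d F_1 = (4*u + 4*v) du + (4*u) dv
  For the y component: f_2(F) = 4*u*(u + 2*v); d F_2 = (-2*v) du + (-2*u + 6*v - 3) dv
Combining and collecting du, dv coefficients:
  coeff of du: 8*u^3 + 16*u^2*v + 4*u + 4*v
  coeff of dv: 4*u*(6*u*v - 3*u + 12*v^2 - 6*v + 1)
F^* omega = (8*u^3 + 16*u^2*v + 4*u + 4*v) du + (4*u*(6*u*v - 3*u + 12*v^2 - 6*v + 1)) dv.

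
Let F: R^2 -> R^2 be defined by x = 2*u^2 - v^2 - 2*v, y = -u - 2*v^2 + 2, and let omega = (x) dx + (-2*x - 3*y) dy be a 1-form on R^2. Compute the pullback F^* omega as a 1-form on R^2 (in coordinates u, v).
F^* omega = (8*u^3 + 4*u^2 - 4*u*v^2 - 8*u*v - 3*u - 8*v^2 - 4*v + 6) du + (12*u^2*v - 4*u^2 - 12*u*v - 30*v^3 - 10*v^2 + 28*v) dv

Using F^*(f dg) = (f ∘ F) d(g ∘ F), substitute each coordinate x_i by F_i(u, v) in f_i, and replace dx_i by d F_i = (∂F_i/∂u) du + (∂F_i/∂v) dv.
  For the x component: f_1(F) = 2*u^2 - v^2 - 2*v; d F_1 = (4*u) du + (-2*v - 2) dv
  For the y component: f_2(F) = -4*u^2 + 3*u + 8*v^2 + 4*v - 6; d F_2 = (-1) du + (-4*v) dv
Combining and collecting du, dv coefficients:
  coeff of du: 8*u^3 + 4*u^2 - 4*u*v^2 - 8*u*v - 3*u - 8*v^2 - 4*v + 6
  coeff of dv: 12*u^2*v - 4*u^2 - 12*u*v - 30*v^3 - 10*v^2 + 28*v
F^* omega = (8*u^3 + 4*u^2 - 4*u*v^2 - 8*u*v - 3*u - 8*v^2 - 4*v + 6) du + (12*u^2*v - 4*u^2 - 12*u*v - 30*v^3 - 10*v^2 + 28*v) dv.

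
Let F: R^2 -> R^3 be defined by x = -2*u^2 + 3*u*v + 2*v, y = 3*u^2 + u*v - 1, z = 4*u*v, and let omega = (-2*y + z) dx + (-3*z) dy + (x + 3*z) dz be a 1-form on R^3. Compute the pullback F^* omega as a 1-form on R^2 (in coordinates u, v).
F^* omega = (24*u^3 - 106*u^2*v + 54*u*v^2 - 8*u + 8*v^2 + 6*v) du + (-26*u^3 + 54*u^2*v - 12*u^2 + 12*u*v + 6*u + 4) dv

Using F^*(f dg) = (f ∘ F) d(g ∘ F), substitute each coordinate x_i by F_i(u, v) in f_i, and replace dx_i by d F_i = (∂F_i/∂u) du + (∂F_i/∂v) dv.
  For the x component: f_1(F) = -6*u^2 + 2*u*v + 2; d F_1 = (-4*u + 3*v) du + (3*u + 2) dv
  For the y component: f_2(F) = -12*u*v; d F_2 = (6*u + v) du + (u) dv
  For the z component: f_3(F) = -2*u^2 + 15*u*v + 2*v; d F_3 = (4*v) du + (4*u) dv
Combining and collecting du, dv coefficients:
  coeff of du: 24*u^3 - 106*u^2*v + 54*u*v^2 - 8*u + 8*v^2 + 6*v
  coeff of dv: -26*u^3 + 54*u^2*v - 12*u^2 + 12*u*v + 6*u + 4
F^* omega = (24*u^3 - 106*u^2*v + 54*u*v^2 - 8*u + 8*v^2 + 6*v) du + (-26*u^3 + 54*u^2*v - 12*u^2 + 12*u*v + 6*u + 4) dv.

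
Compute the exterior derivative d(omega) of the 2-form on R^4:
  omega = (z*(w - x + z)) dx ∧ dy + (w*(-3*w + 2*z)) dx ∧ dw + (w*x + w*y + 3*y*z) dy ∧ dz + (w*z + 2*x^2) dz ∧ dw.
d(omega) = (2*w - x + 2*z) dx ∧ dy ∧ dz + (z) dx ∧ dy ∧ dw + (-2*w + 4*x) dx ∧ dz ∧ dw + (x + y) dy ∧ dz ∧ dw

For a 2-form omega = sum_{i<j} g_{ij} dx_i ∧ dx_j, the exterior derivative is
  d(omega) = sum_{i<j} d(g_{ij}) ∧ dx_i ∧ dx_j = sum_{i<j, k} (∂g_{ij}/∂x_k) dx_k ∧ dx_i ∧ dx_j.
Expand each term, using dx_k ∧ dx_i ∧ dx_j = sgn(permutation) dx_{(a)} ∧ dx_{(b)} ∧ dx_{(c)} with (a < b < c) sorted:
  d(z*(w - x + z)) includes (∂/∂z)(z*(w - x + z)) dz = (w - x + 2*z) dz, which multiplied by dx ∧ dy gives (w - x + 2*z) dx ∧ dy ∧ dz
  d(z*(w - x + z)) includes (∂/∂w)(z*(w - x + z)) dw = (z) dw, which multiplied by dx ∧ dy gives (z) dx ∧ dy ∧ dw
  d(w*(-3*w + 2*z)) includes (∂/∂z)(w*(-3*w + 2*z)) dz = (2*w) dz, which multiplied by dx ∧ dw gives (-2*w) dx ∧ dz ∧ dw
  d(w*x + w*y + 3*y*z) includes (∂/∂x)(w*x + w*y + 3*y*z) dx = (w) dx, which multiplied by dy ∧ dz gives (w) dx ∧ dy ∧ dz
  d(w*x + w*y + 3*y*z) includes (∂/∂w)(w*x + w*y + 3*y*z) dw = (x + y) dw, which multiplied by dy ∧ dz gives (x + y) dy ∧ dz ∧ dw
  d(w*z + 2*x^2) includes (∂/∂x)(w*z + 2*x^2) dx = (4*x) dx, which multiplied by dz ∧ dw gives (4*x) dx ∧ dz ∧ dw
Collecting like 3-forms: d(omega) = (2*w - x + 2*z) dx ∧ dy ∧ dz + (z) dx ∧ dy ∧ dw + (-2*w + 4*x) dx ∧ dz ∧ dw + (x + y) dy ∧ dz ∧ dw.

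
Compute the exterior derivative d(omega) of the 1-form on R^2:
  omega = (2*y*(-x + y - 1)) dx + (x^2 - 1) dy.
d(omega) = (4*x - 4*y + 2) dx ∧ dy

For a 1-form omega = sum_i f_i dx_i, the exterior derivative is
  d(omega) = sum_{i < j} (∂f_j/∂x_i - ∂f_i/∂x_j) dx_i ∧ dx_j.
  coefficient of dx ∧ dy: ∂f_2/∂x - ∂f_1/∂y = ∂(x^2 - 1)/∂x - ∂(2*y*(-x + y - 1))/∂y = 4*x - 4*y + 2
Assembling: d(omega) = (4*x - 4*y + 2) dx ∧ dy.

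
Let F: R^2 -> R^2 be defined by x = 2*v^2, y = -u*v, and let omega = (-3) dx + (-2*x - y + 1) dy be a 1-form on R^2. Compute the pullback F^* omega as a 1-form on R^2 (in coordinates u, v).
F^* omega = (v*(-u*v + 4*v^2 - 1)) du + (-u^2*v + 4*u*v^2 - u - 12*v) dv

Using F^*(f dg) = (f ∘ F) d(g ∘ F), substitute each coordinate x_i by F_i(u, v) in f_i, and replace dx_i by d F_i = (∂F_i/∂u) du + (∂F_i/∂v) dv.
  For the x component: f_1(F) = -3; d F_1 = (0) du + (4*v) dv
  For the y component: f_2(F) = u*v - 4*v^2 + 1; d F_2 = (-v) du + (-u) dv
Combining and collecting du, dv coefficients:
  coeff of du: v*(-u*v + 4*v^2 - 1)
  coeff of dv: -u^2*v + 4*u*v^2 - u - 12*v
F^* omega = (v*(-u*v + 4*v^2 - 1)) du + (-u^2*v + 4*u*v^2 - u - 12*v) dv.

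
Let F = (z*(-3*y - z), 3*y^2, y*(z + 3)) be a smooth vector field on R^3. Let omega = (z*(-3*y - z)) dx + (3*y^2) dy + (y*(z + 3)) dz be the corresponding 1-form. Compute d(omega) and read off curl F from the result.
d(omega) = (z + 3) dy ∧ dz + (-3*y - 2*z) dz ∧ dx + (3*z) dx ∧ dy; curl F = (z + 3, -3*y - 2*z, 3*z)

d omega = sum_{i<j} (∂f_j/∂x_i - ∂f_i/∂x_j) dx_i ∧ dx_j. Under the identification (dy ∧ dz, dz ∧ dx, dx ∧ dy) ↔ (e_x, e_y, e_z), the coefficients are exactly the components of curl F. Compute:
  ∂R/∂y - ∂Q/∂z = (z + 3) - (0) = z + 3
  ∂P/∂z - ∂R/∂x = (-3*y - 2*z) - (0) = -3*y - 2*z
  ∂Q/∂x - ∂P/∂y = (0) - (-3*z) = 3*z.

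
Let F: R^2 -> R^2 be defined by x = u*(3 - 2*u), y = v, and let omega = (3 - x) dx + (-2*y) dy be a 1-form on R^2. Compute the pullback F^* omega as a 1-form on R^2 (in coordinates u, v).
F^* omega = (-8*u^3 + 18*u^2 - 21*u + 9) du + (-2*v) dv

Using F^*(f dg) = (f ∘ F) d(g ∘ F), substitute each coordinate x_i by F_i(u, v) in f_i, and replace dx_i by d F_i = (∂F_i/∂u) du + (∂F_i/∂v) dv.
  For the x component: f_1(F) = 2*u^2 - 3*u + 3; d F_1 = (3 - 4*u) du + (0) dv
  For the y component: f_2(F) = -2*v; d F_2 = (0) du + (1) dv
Combining and collecting du, dv coefficients:
  coeff of du: -8*u^3 + 18*u^2 - 21*u + 9
  coeff of dv: -2*v
F^* omega = (-8*u^3 + 18*u^2 - 21*u + 9) du + (-2*v) dv.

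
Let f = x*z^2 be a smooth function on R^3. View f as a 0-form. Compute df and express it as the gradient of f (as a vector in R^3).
df = (z^2) dx + (0) dy + (2*x*z) dz; grad f = (z^2, 0, 2*x*z)

For a 0-form f, d f = (∂f/∂x) dx + (∂f/∂y) dy + (∂f/∂z) dz. The components of the vector representation are exactly the entries of grad f in Cartesian coordinates:
  ∂f/∂x = z^2
  ∂f/∂y = 0
  ∂f/∂z = 2*x*z.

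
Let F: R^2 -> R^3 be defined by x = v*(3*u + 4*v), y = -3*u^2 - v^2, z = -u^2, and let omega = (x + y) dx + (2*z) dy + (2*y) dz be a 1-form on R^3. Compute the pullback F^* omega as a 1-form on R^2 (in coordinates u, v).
F^* omega = (24*u^3 - 9*u^2*v + 13*u*v^2 + 9*v^3) du + (-9*u^3 - 11*u^2*v + 33*u*v^2 + 24*v^3) dv

Using F^*(f dg) = (f ∘ F) d(g ∘ F), substitute each coordinate x_i by F_i(u, v) in f_i, and replace dx_i by d F_i = (∂F_i/∂u) du + (∂F_i/∂v) dv.
  For the x component: f_1(F) = -3*u^2 + 3*u*v + 3*v^2; d F_1 = (3*v) du + (3*u + 8*v) dv
  For the y component: f_2(F) = -2*u^2; d F_2 = (-6*u) du + (-2*v) dv
  For the z component: f_3(F) = -6*u^2 - 2*v^2; d F_3 = (-2*u) du + (0) dv
Combining and collecting du, dv coefficients:
  coeff of du: 24*u^3 - 9*u^2*v + 13*u*v^2 + 9*v^3
  coeff of dv: -9*u^3 - 11*u^2*v + 33*u*v^2 + 24*v^3
F^* omega = (24*u^3 - 9*u^2*v + 13*u*v^2 + 9*v^3) du + (-9*u^3 - 11*u^2*v + 33*u*v^2 + 24*v^3) dv.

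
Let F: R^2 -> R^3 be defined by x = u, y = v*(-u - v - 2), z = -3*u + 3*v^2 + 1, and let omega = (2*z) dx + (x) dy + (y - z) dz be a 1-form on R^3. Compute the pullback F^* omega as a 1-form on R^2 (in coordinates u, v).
F^* omega = (2*u*v - 15*u + 18*v^2 + 6*v + 5) du + (-u^2 - 6*u*v^2 + 16*u*v - 2*u - 24*v^3 - 12*v^2 - 6*v) dv

Using F^*(f dg) = (f ∘ F) d(g ∘ F), substitute each coordinate x_i by F_i(u, v) in f_i, and replace dx_i by d F_i = (∂F_i/∂u) du + (∂F_i/∂v) dv.
  For the x component: f_1(F) = -6*u + 6*v^2 + 2; d F_1 = (1) du + (0) dv
  For the y component: f_2(F) = u; d F_2 = (-v) du + (-u - 2*v - 2) dv
  For the z component: f_3(F) = -u*v + 3*u - 4*v^2 - 2*v - 1; d F_3 = (-3) du + (6*v) dv
Combining and collecting du, dv coefficients:
  coeff of du: 2*u*v - 15*u + 18*v^2 + 6*v + 5
  coeff of dv: -u^2 - 6*u*v^2 + 16*u*v - 2*u - 24*v^3 - 12*v^2 - 6*v
F^* omega = (2*u*v - 15*u + 18*v^2 + 6*v + 5) du + (-u^2 - 6*u*v^2 + 16*u*v - 2*u - 24*v^3 - 12*v^2 - 6*v) dv.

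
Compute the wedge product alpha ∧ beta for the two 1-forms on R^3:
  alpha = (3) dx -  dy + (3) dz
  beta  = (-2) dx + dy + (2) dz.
alpha ∧ beta = (1) dx ∧ dy + (12) dx ∧ dz + (-5) dy ∧ dz

Distribute the wedge, using dx_i ∧ dx_j = -dx_j ∧ dx_i and dx_i ∧ dx_i = 0. For each pair (i, j) with i < j, the coefficient of dx_i ∧ dx_j in alpha ∧ beta is (alpha_i * beta_j - alpha_j * beta_i). Collecting: alpha ∧ beta = (1) dx ∧ dy + (12) dx ∧ dz + (-5) dy ∧ dz.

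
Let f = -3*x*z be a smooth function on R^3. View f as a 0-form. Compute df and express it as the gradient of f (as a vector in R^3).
df = (-3*z) dx + (0) dy + (-3*x) dz; grad f = (-3*z, 0, -3*x)

For a 0-form f, d f = (∂f/∂x) dx + (∂f/∂y) dy + (∂f/∂z) dz. The components of the vector representation are exactly the entries of grad f in Cartesian coordinates:
  ∂f/∂x = -3*z
  ∂f/∂y = 0
  ∂f/∂z = -3*x.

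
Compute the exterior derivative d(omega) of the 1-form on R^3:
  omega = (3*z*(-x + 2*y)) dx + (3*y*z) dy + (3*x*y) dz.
d(omega) = (-6*z) dx ∧ dy + (3*x - 3*y) dx ∧ dz + (3*x - 3*y) dy ∧ dz

For a 1-form omega = sum_i f_i dx_i, the exterior derivative is
  d(omega) = sum_{i < j} (∂f_j/∂x_i - ∂f_i/∂x_j) dx_i ∧ dx_j.
  coefficient of dx ∧ dy: ∂f_2/∂x - ∂f_1/∂y = ∂(3*y*z)/∂x - ∂(3*z*(-x + 2*y))/∂y = -6*z
  coefficient of dx ∧ dz: ∂f_3/∂x - ∂f_1/∂z = ∂(3*x*y)/∂x - ∂(3*z*(-x + 2*y))/∂z = 3*x - 3*y
  coefficient of dy ∧ dz: ∂f_3/∂y - ∂f_2/∂z = ∂(3*x*y)/∂y - ∂(3*y*z)/∂z = 3*x - 3*y
Assembling: d(omega) = (-6*z) dx ∧ dy + (3*x - 3*y) dx ∧ dz + (3*x - 3*y) dy ∧ dz.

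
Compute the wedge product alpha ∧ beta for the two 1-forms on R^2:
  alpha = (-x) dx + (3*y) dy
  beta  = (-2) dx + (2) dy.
alpha ∧ beta = (-2*x + 6*y) dx ∧ dy

Distribute the wedge, using dx_i ∧ dx_j = -dx_j ∧ dx_i and dx_i ∧ dx_i = 0. For each pair (i, j) with i < j, the coefficient of dx_i ∧ dx_j in alpha ∧ beta is (alpha_i * beta_j - alpha_j * beta_i). Collecting: alpha ∧ beta = (-2*x + 6*y) dx ∧ dy.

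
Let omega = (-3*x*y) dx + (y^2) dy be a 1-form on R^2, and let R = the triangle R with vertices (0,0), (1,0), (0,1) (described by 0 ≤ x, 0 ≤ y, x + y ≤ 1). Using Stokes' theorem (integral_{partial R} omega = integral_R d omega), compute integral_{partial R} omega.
integral_(partial R) omega = 1/2

Stokes: integral_partial_R omega = integral_R d omega with d omega = (∂Q/∂x - ∂P/∂y) dx ∧ dy.
  ∂Q/∂x = 0
  ∂P/∂y = -3*x
  integrand = ∂Q/∂x - ∂P/∂y = 3*x.
Integrating over R: integral_0^1 integral_0^{1-x} (3*x) dy dx = 1/2.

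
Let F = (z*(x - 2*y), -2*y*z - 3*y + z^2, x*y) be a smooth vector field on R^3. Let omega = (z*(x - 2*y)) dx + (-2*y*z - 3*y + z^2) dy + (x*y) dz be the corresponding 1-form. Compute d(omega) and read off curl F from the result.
d(omega) = (x + 2*y - 2*z) dy ∧ dz + (x - 3*y) dz ∧ dx + (2*z) dx ∧ dy; curl F = (x + 2*y - 2*z, x - 3*y, 2*z)

d omega = sum_{i<j} (∂f_j/∂x_i - ∂f_i/∂x_j) dx_i ∧ dx_j. Under the identification (dy ∧ dz, dz ∧ dx, dx ∧ dy) ↔ (e_x, e_y, e_z), the coefficients are exactly the components of curl F. Compute:
  ∂R/∂y - ∂Q/∂z = (x) - (-2*y + 2*z) = x + 2*y - 2*z
  ∂P/∂z - ∂R/∂x = (x - 2*y) - (y) = x - 3*y
  ∂Q/∂x - ∂P/∂y = (0) - (-2*z) = 2*z.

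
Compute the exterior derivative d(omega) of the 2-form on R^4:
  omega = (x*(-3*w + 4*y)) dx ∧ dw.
d(omega) = (-4*x) dx ∧ dy ∧ dw

For a 2-form omega = sum_{i<j} g_{ij} dx_i ∧ dx_j, the exterior derivative is
  d(omega) = sum_{i<j} d(g_{ij}) ∧ dx_i ∧ dx_j = sum_{i<j, k} (∂g_{ij}/∂x_k) dx_k ∧ dx_i ∧ dx_j.
Expand each term, using dx_k ∧ dx_i ∧ dx_j = sgn(permutation) dx_{(a)} ∧ dx_{(b)} ∧ dx_{(c)} with (a < b < c) sorted:
  d(x*(-3*w + 4*y)) includes (∂/∂y)(x*(-3*w + 4*y)) dy = (4*x) dy, which multiplied by dx ∧ dw gives (-4*x) dx ∧ dy ∧ dw
Collecting like 3-forms: d(omega) = (-4*x) dx ∧ dy ∧ dw.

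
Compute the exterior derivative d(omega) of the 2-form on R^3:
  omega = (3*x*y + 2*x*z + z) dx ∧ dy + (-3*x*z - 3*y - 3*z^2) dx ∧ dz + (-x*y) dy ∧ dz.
d(omega) = (2*x - y + 4) dx ∧ dy ∧ dz

For a 2-form omega = sum_{i<j} g_{ij} dx_i ∧ dx_j, the exterior derivative is
  d(omega) = sum_{i<j} d(g_{ij}) ∧ dx_i ∧ dx_j = sum_{i<j, k} (∂g_{ij}/∂x_k) dx_k ∧ dx_i ∧ dx_j.
Expand each term, using dx_k ∧ dx_i ∧ dx_j = sgn(permutation) dx_{(a)} ∧ dx_{(b)} ∧ dx_{(c)} with (a < b < c) sorted:
  d(3*x*y + 2*x*z + z) includes (∂/∂z)(3*x*y + 2*x*z + z) dz = (2*x + 1) dz, which multiplied by dx ∧ dy gives (2*x + 1) dx ∧ dy ∧ dz
  d(-3*x*z - 3*y - 3*z^2) includes (∂/∂y)(-3*x*z - 3*y - 3*z^2) dy = (-3) dy, which multiplied by dx ∧ dz gives (3) dx ∧ dy ∧ dz
  d(-x*y) includes (∂/∂x)(-x*y) dx = (-y) dx, which multiplied by dy ∧ dz gives (-y) dx ∧ dy ∧ dz
Collecting like 3-forms: d(omega) = (2*x - y + 4) dx ∧ dy ∧ dz.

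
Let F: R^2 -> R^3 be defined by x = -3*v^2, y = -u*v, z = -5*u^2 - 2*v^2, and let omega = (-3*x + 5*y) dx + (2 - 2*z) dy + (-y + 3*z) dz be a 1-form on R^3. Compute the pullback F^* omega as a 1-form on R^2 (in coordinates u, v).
F^* omega = (150*u^3 - 20*u^2*v + 60*u*v^2 - 4*v^3 - 2*v) du + (-10*u^3 + 60*u^2*v + 22*u*v^2 - 2*u - 30*v^3) dv

Using F^*(f dg) = (f ∘ F) d(g ∘ F), substitute each coordinate x_i by F_i(u, v) in f_i, and replace dx_i by d F_i = (∂F_i/∂u) du + (∂F_i/∂v) dv.
  For the x component: f_1(F) = v*(-5*u + 9*v); d F_1 = (0) du + (-6*v) dv
  For the y component: f_2(F) = 10*u^2 + 4*v^2 + 2; d F_2 = (-v) du + (-u) dv
  For the z component: f_3(F) = -15*u^2 + u*v - 6*v^2; d F_3 = (-10*u) du + (-4*v) dv
Combining and collecting du, dv coefficients:
  coeff of du: 150*u^3 - 20*u^2*v + 60*u*v^2 - 4*v^3 - 2*v
  coeff of dv: -10*u^3 + 60*u^2*v + 22*u*v^2 - 2*u - 30*v^3
F^* omega = (150*u^3 - 20*u^2*v + 60*u*v^2 - 4*v^3 - 2*v) du + (-10*u^3 + 60*u^2*v + 22*u*v^2 - 2*u - 30*v^3) dv.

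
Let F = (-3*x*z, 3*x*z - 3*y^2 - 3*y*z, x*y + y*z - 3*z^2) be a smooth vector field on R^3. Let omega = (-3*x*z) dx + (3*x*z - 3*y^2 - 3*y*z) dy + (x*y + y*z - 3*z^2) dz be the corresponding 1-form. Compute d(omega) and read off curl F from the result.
d(omega) = (-2*x + 3*y + z) dy ∧ dz + (-3*x - y) dz ∧ dx + (3*z) dx ∧ dy; curl F = (-2*x + 3*y + z, -3*x - y, 3*z)

d omega = sum_{i<j} (∂f_j/∂x_i - ∂f_i/∂x_j) dx_i ∧ dx_j. Under the identification (dy ∧ dz, dz ∧ dx, dx ∧ dy) ↔ (e_x, e_y, e_z), the coefficients are exactly the components of curl F. Compute:
  ∂R/∂y - ∂Q/∂z = (x + z) - (3*x - 3*y) = -2*x + 3*y + z
  ∂P/∂z - ∂R/∂x = (-3*x) - (y) = -3*x - y
  ∂Q/∂x - ∂P/∂y = (3*z) - (0) = 3*z.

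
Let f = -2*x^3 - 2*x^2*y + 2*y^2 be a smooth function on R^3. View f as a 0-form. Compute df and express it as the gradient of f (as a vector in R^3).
df = (2*x*(-3*x - 2*y)) dx + (-2*x^2 + 4*y) dy + (0) dz; grad f = (2*x*(-3*x - 2*y), -2*x^2 + 4*y, 0)

For a 0-form f, d f = (∂f/∂x) dx + (∂f/∂y) dy + (∂f/∂z) dz. The components of the vector representation are exactly the entries of grad f in Cartesian coordinates:
  ∂f/∂x = 2*x*(-3*x - 2*y)
  ∂f/∂y = -2*x^2 + 4*y
  ∂f/∂z = 0.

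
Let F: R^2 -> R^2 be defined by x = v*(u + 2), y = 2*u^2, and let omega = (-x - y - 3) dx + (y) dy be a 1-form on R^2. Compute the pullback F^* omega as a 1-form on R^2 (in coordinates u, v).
F^* omega = (8*u^3 - 2*u^2*v - u*v^2 - 2*v^2 - 3*v) du + (-2*u^3 - u^2*v - 4*u^2 - 4*u*v - 3*u - 4*v - 6) dv

Using F^*(f dg) = (f ∘ F) d(g ∘ F), substitute each coordinate x_i by F_i(u, v) in f_i, and replace dx_i by d F_i = (∂F_i/∂u) du + (∂F_i/∂v) dv.
  For the x component: f_1(F) = -2*u^2 - u*v - 2*v - 3; d F_1 = (v) du + (u + 2) dv
  For the y component: f_2(F) = 2*u^2; d F_2 = (4*u) du + (0) dv
Combining and collecting du, dv coefficients:
  coeff of du: 8*u^3 - 2*u^2*v - u*v^2 - 2*v^2 - 3*v
  coeff of dv: -2*u^3 - u^2*v - 4*u^2 - 4*u*v - 3*u - 4*v - 6
F^* omega = (8*u^3 - 2*u^2*v - u*v^2 - 2*v^2 - 3*v) du + (-2*u^3 - u^2*v - 4*u^2 - 4*u*v - 3*u - 4*v - 6) dv.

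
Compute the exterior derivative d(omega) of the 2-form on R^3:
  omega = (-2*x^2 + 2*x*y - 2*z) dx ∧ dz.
d(omega) = (-2*x) dx ∧ dy ∧ dz

For a 2-form omega = sum_{i<j} g_{ij} dx_i ∧ dx_j, the exterior derivative is
  d(omega) = sum_{i<j} d(g_{ij}) ∧ dx_i ∧ dx_j = sum_{i<j, k} (∂g_{ij}/∂x_k) dx_k ∧ dx_i ∧ dx_j.
Expand each term, using dx_k ∧ dx_i ∧ dx_j = sgn(permutation) dx_{(a)} ∧ dx_{(b)} ∧ dx_{(c)} with (a < b < c) sorted:
  d(-2*x^2 + 2*x*y - 2*z) includes (∂/∂y)(-2*x^2 + 2*x*y - 2*z) dy = (2*x) dy, which multiplied by dx ∧ dz gives (-2*x) dx ∧ dy ∧ dz
Collecting like 3-forms: d(omega) = (-2*x) dx ∧ dy ∧ dz.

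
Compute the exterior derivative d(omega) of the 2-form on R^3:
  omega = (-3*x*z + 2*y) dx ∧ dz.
d(omega) = (-2) dx ∧ dy ∧ dz

For a 2-form omega = sum_{i<j} g_{ij} dx_i ∧ dx_j, the exterior derivative is
  d(omega) = sum_{i<j} d(g_{ij}) ∧ dx_i ∧ dx_j = sum_{i<j, k} (∂g_{ij}/∂x_k) dx_k ∧ dx_i ∧ dx_j.
Expand each term, using dx_k ∧ dx_i ∧ dx_j = sgn(permutation) dx_{(a)} ∧ dx_{(b)} ∧ dx_{(c)} with (a < b < c) sorted:
  d(-3*x*z + 2*y) includes (∂/∂y)(-3*x*z + 2*y) dy = (2) dy, which multiplied by dx ∧ dz gives (-2) dx ∧ dy ∧ dz
Collecting like 3-forms: d(omega) = (-2) dx ∧ dy ∧ dz.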